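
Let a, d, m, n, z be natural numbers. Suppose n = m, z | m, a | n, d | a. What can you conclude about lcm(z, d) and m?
lcm(z, d) | m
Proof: Because d | a and a | n, d | n. Since n = m, d | m. z | m, so lcm(z, d) | m.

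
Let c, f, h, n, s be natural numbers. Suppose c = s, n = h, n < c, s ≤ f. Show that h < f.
c = s and n < c, hence n < s. Since n = h, h < s. Because s ≤ f, h < f.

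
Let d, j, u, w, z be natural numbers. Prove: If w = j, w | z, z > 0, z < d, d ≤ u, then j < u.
w = j and w | z, therefore j | z. Since z > 0, j ≤ z. z < d and d ≤ u, so z < u. j ≤ z, so j < u.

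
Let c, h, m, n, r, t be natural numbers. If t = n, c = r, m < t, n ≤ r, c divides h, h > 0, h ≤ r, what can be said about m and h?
m < h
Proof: c = r and c divides h, hence r divides h. h > 0, so r ≤ h. Since h ≤ r, r = h. t = n and m < t, so m < n. From n ≤ r, m < r. Since r = h, m < h.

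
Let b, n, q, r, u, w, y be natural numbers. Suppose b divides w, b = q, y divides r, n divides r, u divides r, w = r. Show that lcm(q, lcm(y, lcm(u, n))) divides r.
w = r and b divides w, therefore b divides r. b = q, so q divides r. Because u divides r and n divides r, lcm(u, n) divides r. y divides r, so lcm(y, lcm(u, n)) divides r. q divides r, so lcm(q, lcm(y, lcm(u, n))) divides r.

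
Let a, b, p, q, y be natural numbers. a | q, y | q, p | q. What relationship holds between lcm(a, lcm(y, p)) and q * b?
lcm(a, lcm(y, p)) | q * b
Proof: y | q and p | q, so lcm(y, p) | q. a | q, so lcm(a, lcm(y, p)) | q. Then lcm(a, lcm(y, p)) | q * b.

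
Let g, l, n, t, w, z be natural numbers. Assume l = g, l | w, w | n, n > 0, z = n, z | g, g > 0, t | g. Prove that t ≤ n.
From l = g and l | w, g | w. Because w | n, g | n. n > 0, so g ≤ n. From z | g and g > 0, z ≤ g. Since z = n, n ≤ g. g ≤ n, so g = n. Since t | g, t | n. Since n > 0, t ≤ n.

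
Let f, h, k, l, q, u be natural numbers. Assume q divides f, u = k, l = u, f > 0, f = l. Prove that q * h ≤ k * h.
f = l and l = u, thus f = u. u = k, so f = k. Because q divides f and f > 0, q ≤ f. Since f = k, q ≤ k. By multiplying by a non-negative, q * h ≤ k * h.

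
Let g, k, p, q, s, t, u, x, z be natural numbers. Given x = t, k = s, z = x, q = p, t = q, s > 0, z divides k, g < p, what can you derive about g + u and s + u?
g + u < s + u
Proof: Since t = q and q = p, t = p. Since z = x and z divides k, x divides k. x = t, so t divides k. Because k = s, t divides s. Since s > 0, t ≤ s. t = p, so p ≤ s. Since g < p, g < s. Then g + u < s + u.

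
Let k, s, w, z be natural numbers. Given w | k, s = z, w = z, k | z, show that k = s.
w = z and w | k, therefore z | k. k | z, so z = k. s = z, so s = k. Then k = s.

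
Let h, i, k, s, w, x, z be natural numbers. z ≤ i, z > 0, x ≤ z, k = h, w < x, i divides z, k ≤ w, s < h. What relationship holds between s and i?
s < i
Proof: k ≤ w and w < x, hence k < x. i divides z and z > 0, therefore i ≤ z. z ≤ i, so z = i. x ≤ z, so x ≤ i. k < x, so k < i. k = h, so h < i. Because s < h, s < i.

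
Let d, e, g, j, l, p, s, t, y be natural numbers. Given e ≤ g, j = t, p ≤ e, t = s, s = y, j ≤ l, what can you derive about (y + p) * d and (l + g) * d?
(y + p) * d ≤ (l + g) * d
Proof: j = t and t = s, so j = s. s = y, so j = y. Since j ≤ l, y ≤ l. p ≤ e and e ≤ g, therefore p ≤ g. Since y ≤ l, y + p ≤ l + g. Then (y + p) * d ≤ (l + g) * d.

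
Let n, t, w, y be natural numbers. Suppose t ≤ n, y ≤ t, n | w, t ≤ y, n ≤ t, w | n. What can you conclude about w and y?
w = y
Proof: Since y ≤ t and t ≤ y, y = t. t ≤ n and n ≤ t, hence t = n. From y = t, y = n. n | w and w | n, therefore n = w. Because y = n, y = w. Then w = y.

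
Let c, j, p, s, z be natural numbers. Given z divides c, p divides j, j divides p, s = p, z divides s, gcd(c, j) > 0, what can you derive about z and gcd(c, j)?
z ≤ gcd(c, j)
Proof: p divides j and j divides p, thus p = j. From s = p and z divides s, z divides p. p = j, so z divides j. z divides c, so z divides gcd(c, j). Because gcd(c, j) > 0, z ≤ gcd(c, j).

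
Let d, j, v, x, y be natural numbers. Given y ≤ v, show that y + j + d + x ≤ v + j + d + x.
Because y ≤ v, y + j ≤ v + j. Then y + j + d ≤ v + j + d. Then y + j + d + x ≤ v + j + d + x.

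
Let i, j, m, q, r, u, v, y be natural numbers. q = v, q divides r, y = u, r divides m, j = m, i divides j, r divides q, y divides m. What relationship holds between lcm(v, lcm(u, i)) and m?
lcm(v, lcm(u, i)) divides m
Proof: r divides q and q divides r, so r = q. q = v, so r = v. Since r divides m, v divides m. Because y = u and y divides m, u divides m. j = m and i divides j, so i divides m. Since u divides m, lcm(u, i) divides m. v divides m, so lcm(v, lcm(u, i)) divides m.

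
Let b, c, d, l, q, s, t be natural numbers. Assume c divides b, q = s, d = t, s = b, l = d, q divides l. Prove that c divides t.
l = d and d = t, thus l = t. Because q = s and q divides l, s divides l. s = b, so b divides l. Since l = t, b divides t. Since c divides b, c divides t.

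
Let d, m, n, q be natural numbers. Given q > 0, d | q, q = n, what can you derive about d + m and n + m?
d + m ≤ n + m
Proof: From d | q and q > 0, d ≤ q. Because q = n, d ≤ n. Then d + m ≤ n + m.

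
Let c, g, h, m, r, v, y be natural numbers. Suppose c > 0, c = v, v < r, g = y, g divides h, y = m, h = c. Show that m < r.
h = c and g divides h, thus g divides c. g = y, so y divides c. Because c > 0, y ≤ c. Since y = m, m ≤ c. Because c = v, m ≤ v. v < r, so m < r.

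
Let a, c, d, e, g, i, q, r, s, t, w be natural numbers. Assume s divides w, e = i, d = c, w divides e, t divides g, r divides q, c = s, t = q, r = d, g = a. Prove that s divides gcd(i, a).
e = i and w divides e, hence w divides i. Since s divides w, s divides i. r = d and d = c, hence r = c. From g = a and t divides g, t divides a. t = q, so q divides a. r divides q, so r divides a. r = c, so c divides a. c = s, so s divides a. s divides i, so s divides gcd(i, a).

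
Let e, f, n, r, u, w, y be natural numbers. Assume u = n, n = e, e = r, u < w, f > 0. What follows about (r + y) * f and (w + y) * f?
(r + y) * f < (w + y) * f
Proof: Since n = e and e = r, n = r. u = n, so u = r. Since u < w, r < w. Then r + y < w + y. Combining with f > 0, by multiplying by a positive, (r + y) * f < (w + y) * f.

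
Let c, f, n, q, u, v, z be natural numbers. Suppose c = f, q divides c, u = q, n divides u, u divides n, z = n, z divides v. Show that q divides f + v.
c = f and q divides c, thus q divides f. From n divides u and u divides n, n = u. Because z = n and z divides v, n divides v. From n = u, u divides v. Because u = q, q divides v. q divides f, so q divides f + v.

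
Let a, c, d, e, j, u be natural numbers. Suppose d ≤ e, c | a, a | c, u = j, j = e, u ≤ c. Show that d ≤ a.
c | a and a | c, so c = a. u = j and j = e, so u = e. Since u ≤ c, e ≤ c. From c = a, e ≤ a. d ≤ e, so d ≤ a.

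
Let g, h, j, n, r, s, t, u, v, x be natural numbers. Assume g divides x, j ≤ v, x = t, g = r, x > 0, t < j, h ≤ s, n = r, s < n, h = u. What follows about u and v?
u < v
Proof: h ≤ s and s < n, therefore h < n. n = r, so h < r. h = u, so u < r. g divides x and x > 0, therefore g ≤ x. Since x = t, g ≤ t. Since t < j, g < j. g = r, so r < j. j ≤ v, so r < v. u < r, so u < v.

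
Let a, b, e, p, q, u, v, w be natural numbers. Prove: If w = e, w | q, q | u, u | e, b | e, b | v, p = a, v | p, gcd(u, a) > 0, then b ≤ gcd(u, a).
From w | q and q | u, w | u. Since w = e, e | u. u | e, so e = u. Since b | e, b | u. p = a and v | p, so v | a. b | v, so b | a. b | u, so b | gcd(u, a). Since gcd(u, a) > 0, b ≤ gcd(u, a).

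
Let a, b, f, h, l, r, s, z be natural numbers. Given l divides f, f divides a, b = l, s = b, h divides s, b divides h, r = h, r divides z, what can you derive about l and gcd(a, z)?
l divides gcd(a, z)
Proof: l divides f and f divides a, therefore l divides a. s = b and h divides s, therefore h divides b. Since b divides h, h = b. From r = h and r divides z, h divides z. h = b, so b divides z. Because b = l, l divides z. Since l divides a, l divides gcd(a, z).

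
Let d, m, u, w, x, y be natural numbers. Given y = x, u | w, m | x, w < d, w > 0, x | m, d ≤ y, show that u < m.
u | w and w > 0, thus u ≤ w. x | m and m | x, therefore x = m. Because y = x, y = m. Since w < d and d ≤ y, w < y. y = m, so w < m. Since u ≤ w, u < m.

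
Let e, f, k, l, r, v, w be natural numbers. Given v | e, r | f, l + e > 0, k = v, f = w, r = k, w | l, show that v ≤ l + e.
From r = k and r | f, k | f. f = w, so k | w. From k = v, v | w. Since w | l, v | l. v | e, so v | l + e. Since l + e > 0, v ≤ l + e.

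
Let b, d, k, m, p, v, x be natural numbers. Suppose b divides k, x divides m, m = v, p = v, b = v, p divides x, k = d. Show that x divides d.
p = v and p divides x, thus v divides x. Since m = v and x divides m, x divides v. Since v divides x, v = x. Because k = d and b divides k, b divides d. Since b = v, v divides d. Because v = x, x divides d.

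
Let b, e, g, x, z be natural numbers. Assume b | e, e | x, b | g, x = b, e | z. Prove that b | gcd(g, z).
x = b and e | x, so e | b. Because b | e, e = b. e | z, so b | z. b | g, so b | gcd(g, z).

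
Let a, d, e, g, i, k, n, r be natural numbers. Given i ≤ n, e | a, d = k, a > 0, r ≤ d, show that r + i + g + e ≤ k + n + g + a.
From d = k and r ≤ d, r ≤ k. i ≤ n, therefore i + g ≤ n + g. r ≤ k, so r + i + g ≤ k + n + g. From e | a and a > 0, e ≤ a. r + i + g ≤ k + n + g, so r + i + g + e ≤ k + n + g + a.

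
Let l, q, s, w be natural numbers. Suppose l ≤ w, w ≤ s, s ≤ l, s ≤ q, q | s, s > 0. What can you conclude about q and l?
q = l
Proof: l ≤ w and w ≤ s, so l ≤ s. s ≤ l, so l = s. q | s and s > 0, therefore q ≤ s. Since s ≤ q, s = q. l = s, so l = q. Then q = l.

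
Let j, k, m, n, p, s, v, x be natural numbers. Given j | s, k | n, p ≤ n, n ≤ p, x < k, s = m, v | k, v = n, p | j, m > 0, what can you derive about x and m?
x < m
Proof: v = n and v | k, therefore n | k. k | n, so n = k. Since p ≤ n and n ≤ p, p = n. p | j, so n | j. From n = k, k | j. j | s, so k | s. Since s = m, k | m. Since m > 0, k ≤ m. x < k, so x < m.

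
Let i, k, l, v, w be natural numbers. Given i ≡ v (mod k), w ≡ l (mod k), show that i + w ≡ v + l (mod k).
Since i ≡ v (mod k) and w ≡ l (mod k), by adding congruences, i + w ≡ v + l (mod k).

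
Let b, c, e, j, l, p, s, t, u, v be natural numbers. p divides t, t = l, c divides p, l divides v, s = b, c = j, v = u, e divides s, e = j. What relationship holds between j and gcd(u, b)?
j divides gcd(u, b)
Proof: c = j and c divides p, hence j divides p. t = l and p divides t, therefore p divides l. j divides p, so j divides l. From v = u and l divides v, l divides u. Since j divides l, j divides u. e = j and e divides s, thus j divides s. s = b, so j divides b. Since j divides u, j divides gcd(u, b).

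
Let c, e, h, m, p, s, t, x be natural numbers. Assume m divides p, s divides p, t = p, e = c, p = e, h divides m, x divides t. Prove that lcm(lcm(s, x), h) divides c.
Since p = e and e = c, p = c. t = p and x divides t, thus x divides p. Because s divides p, lcm(s, x) divides p. h divides m and m divides p, so h divides p. lcm(s, x) divides p, so lcm(lcm(s, x), h) divides p. p = c, so lcm(lcm(s, x), h) divides c.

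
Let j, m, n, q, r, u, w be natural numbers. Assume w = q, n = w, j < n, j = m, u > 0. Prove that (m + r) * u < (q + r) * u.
Because n = w and w = q, n = q. From j = m and j < n, m < n. Since n = q, m < q. Then m + r < q + r. Since u > 0, by multiplying by a positive, (m + r) * u < (q + r) * u.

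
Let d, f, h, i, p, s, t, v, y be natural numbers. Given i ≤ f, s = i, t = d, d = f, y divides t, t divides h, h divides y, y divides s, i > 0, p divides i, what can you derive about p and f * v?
p divides f * v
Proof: t = d and d = f, thus t = f. From t divides h and h divides y, t divides y. Since y divides t, y = t. From y divides s, t divides s. t = f, so f divides s. s = i, so f divides i. Since i > 0, f ≤ i. i ≤ f, so i = f. Because p divides i, p divides f. Then p divides f * v.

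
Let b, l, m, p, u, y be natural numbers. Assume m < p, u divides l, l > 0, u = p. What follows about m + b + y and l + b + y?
m + b + y < l + b + y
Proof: Because u = p and u divides l, p divides l. l > 0, so p ≤ l. m < p, so m < l. Then m + b < l + b. Then m + b + y < l + b + y.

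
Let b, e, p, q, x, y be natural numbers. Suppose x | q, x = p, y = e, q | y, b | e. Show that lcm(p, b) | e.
y = e and q | y, therefore q | e. Because x | q, x | e. Because x = p, p | e. Since b | e, lcm(p, b) | e.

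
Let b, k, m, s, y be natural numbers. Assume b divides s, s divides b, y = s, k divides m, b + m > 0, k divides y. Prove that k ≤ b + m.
Since s divides b and b divides s, s = b. Since y = s, y = b. Since k divides y, k divides b. k divides m, so k divides b + m. b + m > 0, so k ≤ b + m.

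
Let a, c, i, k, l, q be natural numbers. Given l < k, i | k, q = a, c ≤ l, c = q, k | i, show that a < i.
Because c = q and q = a, c = a. Since c ≤ l, a ≤ l. Because k | i and i | k, k = i. l < k, so l < i. a ≤ l, so a < i.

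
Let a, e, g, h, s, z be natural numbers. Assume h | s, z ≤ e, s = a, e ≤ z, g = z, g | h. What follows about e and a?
e | a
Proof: Because z ≤ e and e ≤ z, z = e. Since g = z, g = e. s = a and h | s, so h | a. Since g | h, g | a. g = e, so e | a.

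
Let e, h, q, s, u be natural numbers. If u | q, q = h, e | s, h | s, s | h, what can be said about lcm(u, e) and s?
lcm(u, e) | s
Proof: h | s and s | h, hence h = s. Since q = h, q = s. u | q, so u | s. Since e | s, lcm(u, e) | s.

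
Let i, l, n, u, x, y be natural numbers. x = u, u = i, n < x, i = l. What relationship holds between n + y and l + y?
n + y < l + y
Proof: Since x = u and u = i, x = i. i = l, so x = l. From n < x, n < l. Then n + y < l + y.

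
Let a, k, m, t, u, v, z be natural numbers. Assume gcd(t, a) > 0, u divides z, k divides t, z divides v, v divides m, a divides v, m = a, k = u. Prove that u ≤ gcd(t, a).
k = u and k divides t, thus u divides t. m = a and v divides m, thus v divides a. a divides v, so v = a. z divides v, so z divides a. From u divides z, u divides a. From u divides t, u divides gcd(t, a). Since gcd(t, a) > 0, u ≤ gcd(t, a).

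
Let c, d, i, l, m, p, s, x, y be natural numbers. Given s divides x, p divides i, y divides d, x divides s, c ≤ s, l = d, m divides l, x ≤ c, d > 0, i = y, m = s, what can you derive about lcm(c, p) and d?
lcm(c, p) ≤ d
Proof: Because x divides s and s divides x, x = s. From x ≤ c, s ≤ c. Since c ≤ s, s = c. Since m = s, m = c. Because l = d and m divides l, m divides d. Since m = c, c divides d. i = y and p divides i, thus p divides y. y divides d, so p divides d. c divides d, so lcm(c, p) divides d. d > 0, so lcm(c, p) ≤ d.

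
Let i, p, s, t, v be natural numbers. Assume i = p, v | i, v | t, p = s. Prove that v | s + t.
Because i = p and p = s, i = s. v | i, so v | s. Since v | t, v | s + t.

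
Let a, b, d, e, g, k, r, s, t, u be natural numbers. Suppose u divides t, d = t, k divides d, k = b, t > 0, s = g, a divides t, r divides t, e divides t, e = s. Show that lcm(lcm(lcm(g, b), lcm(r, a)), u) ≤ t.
e = s and s = g, therefore e = g. Since e divides t, g divides t. From k = b and k divides d, b divides d. Since d = t, b divides t. g divides t, so lcm(g, b) divides t. r divides t and a divides t, thus lcm(r, a) divides t. lcm(g, b) divides t, so lcm(lcm(g, b), lcm(r, a)) divides t. Since u divides t, lcm(lcm(lcm(g, b), lcm(r, a)), u) divides t. Since t > 0, lcm(lcm(lcm(g, b), lcm(r, a)), u) ≤ t.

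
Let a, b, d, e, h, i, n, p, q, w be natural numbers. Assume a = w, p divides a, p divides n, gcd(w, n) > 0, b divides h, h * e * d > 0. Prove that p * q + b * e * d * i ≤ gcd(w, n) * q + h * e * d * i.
a = w and p divides a, so p divides w. Since p divides n, p divides gcd(w, n). gcd(w, n) > 0, so p ≤ gcd(w, n). By multiplying by a non-negative, p * q ≤ gcd(w, n) * q. Because b divides h, b * e divides h * e. Then b * e * d divides h * e * d. Since h * e * d > 0, b * e * d ≤ h * e * d. By multiplying by a non-negative, b * e * d * i ≤ h * e * d * i. p * q ≤ gcd(w, n) * q, so p * q + b * e * d * i ≤ gcd(w, n) * q + h * e * d * i.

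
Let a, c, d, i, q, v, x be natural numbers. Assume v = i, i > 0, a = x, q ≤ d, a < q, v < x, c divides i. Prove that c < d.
From c divides i and i > 0, c ≤ i. Because v = i and v < x, i < x. Since a = x and a < q, x < q. Since i < x, i < q. q ≤ d, so i < d. Since c ≤ i, c < d.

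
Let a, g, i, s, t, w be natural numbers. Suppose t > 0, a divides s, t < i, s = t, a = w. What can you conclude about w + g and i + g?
w + g < i + g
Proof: Because s = t and a divides s, a divides t. t > 0, so a ≤ t. From a = w, w ≤ t. Since t < i, w < i. Then w + g < i + g.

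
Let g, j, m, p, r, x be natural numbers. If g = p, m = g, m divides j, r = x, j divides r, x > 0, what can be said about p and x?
p ≤ x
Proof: From r = x and j divides r, j divides x. m divides j, so m divides x. m = g, so g divides x. Since x > 0, g ≤ x. Since g = p, p ≤ x.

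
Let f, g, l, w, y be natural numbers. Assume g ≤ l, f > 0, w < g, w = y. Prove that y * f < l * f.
From w = y and w < g, y < g. Since g ≤ l, y < l. Since f > 0, y * f < l * f.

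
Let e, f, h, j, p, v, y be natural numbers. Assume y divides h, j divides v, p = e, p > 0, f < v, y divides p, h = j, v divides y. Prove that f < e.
Because h = j and y divides h, y divides j. j divides v, so y divides v. v divides y, so y = v. From y divides p and p > 0, y ≤ p. Since y = v, v ≤ p. From p = e, v ≤ e. Since f < v, f < e.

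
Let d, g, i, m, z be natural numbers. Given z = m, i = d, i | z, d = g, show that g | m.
i = d and d = g, therefore i = g. z = m and i | z, hence i | m. Since i = g, g | m.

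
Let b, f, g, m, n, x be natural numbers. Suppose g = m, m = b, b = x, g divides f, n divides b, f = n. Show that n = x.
g = m and m = b, hence g = b. f = n and g divides f, therefore g divides n. From g = b, b divides n. n divides b, so n = b. Since b = x, n = x.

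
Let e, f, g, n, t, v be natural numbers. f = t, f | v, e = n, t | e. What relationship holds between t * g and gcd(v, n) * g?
t * g | gcd(v, n) * g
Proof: From f = t and f | v, t | v. e = n and t | e, thus t | n. t | v, so t | gcd(v, n). Then t * g | gcd(v, n) * g.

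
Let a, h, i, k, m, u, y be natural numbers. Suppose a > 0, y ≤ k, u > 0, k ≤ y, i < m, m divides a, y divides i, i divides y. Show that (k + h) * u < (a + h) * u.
y ≤ k and k ≤ y, so y = k. i divides y and y divides i, therefore i = y. m divides a and a > 0, therefore m ≤ a. i < m, so i < a. Since i = y, y < a. Since y = k, k < a. Then k + h < a + h. Since u > 0, by multiplying by a positive, (k + h) * u < (a + h) * u.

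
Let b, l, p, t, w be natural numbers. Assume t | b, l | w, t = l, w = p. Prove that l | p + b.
Because w = p and l | w, l | p. From t = l and t | b, l | b. Since l | p, l | p + b.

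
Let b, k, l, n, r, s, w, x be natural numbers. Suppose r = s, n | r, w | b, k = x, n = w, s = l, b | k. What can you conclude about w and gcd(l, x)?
w | gcd(l, x)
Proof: n = w and n | r, hence w | r. r = s, so w | s. Since s = l, w | l. k = x and b | k, thus b | x. Since w | b, w | x. w | l, so w | gcd(l, x).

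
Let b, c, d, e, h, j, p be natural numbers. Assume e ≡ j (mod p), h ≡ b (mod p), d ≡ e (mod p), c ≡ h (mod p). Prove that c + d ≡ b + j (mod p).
c ≡ h (mod p) and h ≡ b (mod p), therefore c ≡ b (mod p). Since d ≡ e (mod p) and e ≡ j (mod p), d ≡ j (mod p). Since c ≡ b (mod p), by adding congruences, c + d ≡ b + j (mod p).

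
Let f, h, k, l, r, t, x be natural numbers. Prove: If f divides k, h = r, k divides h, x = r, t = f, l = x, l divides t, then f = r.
h = r and k divides h, so k divides r. Since f divides k, f divides r. Since l = x and l divides t, x divides t. t = f, so x divides f. Since x = r, r divides f. f divides r, so f = r.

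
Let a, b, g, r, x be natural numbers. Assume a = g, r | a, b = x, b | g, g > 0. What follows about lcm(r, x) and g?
lcm(r, x) ≤ g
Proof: From a = g and r | a, r | g. b = x and b | g, so x | g. Since r | g, lcm(r, x) | g. Since g > 0, lcm(r, x) ≤ g.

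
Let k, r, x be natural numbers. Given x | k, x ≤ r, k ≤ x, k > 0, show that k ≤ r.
x | k and k > 0, so x ≤ k. Since k ≤ x, x = k. Since x ≤ r, k ≤ r.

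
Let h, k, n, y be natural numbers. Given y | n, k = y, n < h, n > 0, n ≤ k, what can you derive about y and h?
y < h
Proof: k = y and n ≤ k, so n ≤ y. y | n and n > 0, hence y ≤ n. From n ≤ y, n = y. n < h, so y < h.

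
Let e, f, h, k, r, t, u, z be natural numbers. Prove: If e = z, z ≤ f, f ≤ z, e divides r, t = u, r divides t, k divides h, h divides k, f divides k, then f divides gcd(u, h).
z ≤ f and f ≤ z, so z = f. e = z, so e = f. e divides r, so f divides r. t = u and r divides t, hence r divides u. Because f divides r, f divides u. From k divides h and h divides k, k = h. Because f divides k, f divides h. Because f divides u, f divides gcd(u, h).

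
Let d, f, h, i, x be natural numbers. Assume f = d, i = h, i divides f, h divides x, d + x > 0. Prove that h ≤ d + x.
i = h and i divides f, hence h divides f. Because f = d, h divides d. h divides x, so h divides d + x. Because d + x > 0, h ≤ d + x.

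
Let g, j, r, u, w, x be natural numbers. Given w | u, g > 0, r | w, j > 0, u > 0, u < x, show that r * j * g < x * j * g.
From r | w and w | u, r | u. u > 0, so r ≤ u. u < x, so r < x. Since j > 0, r * j < x * j. g > 0, so r * j * g < x * j * g.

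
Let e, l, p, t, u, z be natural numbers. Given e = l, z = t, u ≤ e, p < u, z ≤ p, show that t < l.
z ≤ p and p < u, so z < u. Because e = l and u ≤ e, u ≤ l. From z < u, z < l. z = t, so t < l.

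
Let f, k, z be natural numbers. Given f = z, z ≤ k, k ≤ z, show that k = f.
Because z ≤ k and k ≤ z, z = k. Since f = z, f = k. Then k = f.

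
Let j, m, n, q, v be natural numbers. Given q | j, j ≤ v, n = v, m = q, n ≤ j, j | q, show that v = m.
From q | j and j | q, q = j. Because m = q, m = j. Since n = v and n ≤ j, v ≤ j. j ≤ v, so j = v. Since m = j, m = v. Then v = m.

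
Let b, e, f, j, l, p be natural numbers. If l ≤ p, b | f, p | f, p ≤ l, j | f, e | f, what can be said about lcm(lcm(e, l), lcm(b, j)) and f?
lcm(lcm(e, l), lcm(b, j)) | f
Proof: p ≤ l and l ≤ p, hence p = l. p | f, so l | f. Because e | f, lcm(e, l) | f. b | f and j | f, thus lcm(b, j) | f. Since lcm(e, l) | f, lcm(lcm(e, l), lcm(b, j)) | f.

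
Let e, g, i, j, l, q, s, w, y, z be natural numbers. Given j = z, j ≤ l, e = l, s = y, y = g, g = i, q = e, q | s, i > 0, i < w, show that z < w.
j = z and j ≤ l, so z ≤ l. Because y = g and g = i, y = i. s = y, so s = i. Since q = e and q | s, e | s. Since s = i, e | i. e = l, so l | i. i > 0, so l ≤ i. Since i < w, l < w. Because z ≤ l, z < w.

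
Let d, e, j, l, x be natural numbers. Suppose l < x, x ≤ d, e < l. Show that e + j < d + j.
From e < l and l < x, e < x. Since x ≤ d, e < d. Then e + j < d + j.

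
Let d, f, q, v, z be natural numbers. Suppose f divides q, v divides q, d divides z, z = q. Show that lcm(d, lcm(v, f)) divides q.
z = q and d divides z, hence d divides q. From v divides q and f divides q, lcm(v, f) divides q. d divides q, so lcm(d, lcm(v, f)) divides q.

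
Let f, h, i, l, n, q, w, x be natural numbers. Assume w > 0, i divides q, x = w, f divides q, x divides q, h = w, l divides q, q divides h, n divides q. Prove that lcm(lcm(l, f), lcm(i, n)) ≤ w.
h = w and q divides h, thus q divides w. x = w and x divides q, so w divides q. q divides w, so q = w. l divides q and f divides q, thus lcm(l, f) divides q. i divides q and n divides q, thus lcm(i, n) divides q. lcm(l, f) divides q, so lcm(lcm(l, f), lcm(i, n)) divides q. q = w, so lcm(lcm(l, f), lcm(i, n)) divides w. From w > 0, lcm(lcm(l, f), lcm(i, n)) ≤ w.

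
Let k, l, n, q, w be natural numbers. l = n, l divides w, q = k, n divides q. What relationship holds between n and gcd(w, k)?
n divides gcd(w, k)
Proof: Since l = n and l divides w, n divides w. q = k and n divides q, thus n divides k. Since n divides w, n divides gcd(w, k).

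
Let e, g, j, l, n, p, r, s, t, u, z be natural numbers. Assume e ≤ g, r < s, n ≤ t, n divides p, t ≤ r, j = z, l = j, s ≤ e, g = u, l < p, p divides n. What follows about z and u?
z < u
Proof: Since l = j and j = z, l = z. Since p divides n and n divides p, p = n. From l < p, l < n. r < s and s ≤ e, thus r < e. Since t ≤ r, t < e. n ≤ t, so n < e. From g = u and e ≤ g, e ≤ u. n < e, so n < u. l < n, so l < u. Since l = z, z < u.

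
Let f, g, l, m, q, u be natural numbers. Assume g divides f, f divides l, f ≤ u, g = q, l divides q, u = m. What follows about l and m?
l ≤ m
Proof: From g = q and g divides f, q divides f. l divides q, so l divides f. f divides l, so f = l. u = m and f ≤ u, thus f ≤ m. Since f = l, l ≤ m.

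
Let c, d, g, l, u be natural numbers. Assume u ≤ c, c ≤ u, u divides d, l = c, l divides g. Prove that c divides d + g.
From u ≤ c and c ≤ u, u = c. u divides d, so c divides d. Because l = c and l divides g, c divides g. Since c divides d, c divides d + g.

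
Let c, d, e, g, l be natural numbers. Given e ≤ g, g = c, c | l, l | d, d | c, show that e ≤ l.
Since l | d and d | c, l | c. c | l, so c = l. g = c, so g = l. Since e ≤ g, e ≤ l.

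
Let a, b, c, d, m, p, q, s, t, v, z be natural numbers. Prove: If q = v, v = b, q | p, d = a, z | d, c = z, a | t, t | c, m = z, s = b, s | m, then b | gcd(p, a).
q = v and v = b, hence q = b. q | p, so b | p. d = a and z | d, so z | a. a | t and t | c, thus a | c. Since c = z, a | z. Since z | a, z = a. From s = b and s | m, b | m. Because m = z, b | z. z = a, so b | a. Since b | p, b | gcd(p, a).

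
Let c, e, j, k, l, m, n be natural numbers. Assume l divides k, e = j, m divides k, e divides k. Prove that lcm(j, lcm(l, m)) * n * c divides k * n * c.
From e = j and e divides k, j divides k. l divides k and m divides k, hence lcm(l, m) divides k. Since j divides k, lcm(j, lcm(l, m)) divides k. Then lcm(j, lcm(l, m)) * n divides k * n. Then lcm(j, lcm(l, m)) * n * c divides k * n * c.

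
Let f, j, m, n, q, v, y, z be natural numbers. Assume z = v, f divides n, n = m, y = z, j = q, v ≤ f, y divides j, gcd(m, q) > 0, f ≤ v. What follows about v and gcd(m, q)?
v ≤ gcd(m, q)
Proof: Because f ≤ v and v ≤ f, f = v. f divides n, so v divides n. n = m, so v divides m. Because y = z and z = v, y = v. Because j = q and y divides j, y divides q. Because y = v, v divides q. Since v divides m, v divides gcd(m, q). Since gcd(m, q) > 0, v ≤ gcd(m, q).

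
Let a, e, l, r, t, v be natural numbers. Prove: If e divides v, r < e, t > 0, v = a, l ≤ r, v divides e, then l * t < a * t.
e divides v and v divides e, hence e = v. v = a, so e = a. l ≤ r and r < e, hence l < e. e = a, so l < a. Since t > 0, by multiplying by a positive, l * t < a * t.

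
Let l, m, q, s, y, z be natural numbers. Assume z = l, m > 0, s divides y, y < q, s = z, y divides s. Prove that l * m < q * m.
y divides s and s divides y, therefore y = s. From s = z and z = l, s = l. Since y = s, y = l. y < q, so l < q. Using m > 0 and multiplying by a positive, l * m < q * m.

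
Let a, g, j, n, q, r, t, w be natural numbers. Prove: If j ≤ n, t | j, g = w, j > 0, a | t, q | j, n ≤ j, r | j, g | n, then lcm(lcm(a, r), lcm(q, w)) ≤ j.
a | t and t | j, therefore a | j. Since r | j, lcm(a, r) | j. From n ≤ j and j ≤ n, n = j. Since g | n, g | j. g = w, so w | j. Since q | j, lcm(q, w) | j. Since lcm(a, r) | j, lcm(lcm(a, r), lcm(q, w)) | j. j > 0, so lcm(lcm(a, r), lcm(q, w)) ≤ j.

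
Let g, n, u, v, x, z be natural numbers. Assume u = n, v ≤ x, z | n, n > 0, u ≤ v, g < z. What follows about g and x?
g < x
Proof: From z | n and n > 0, z ≤ n. From u = n and u ≤ v, n ≤ v. Since z ≤ n, z ≤ v. Since g < z, g < v. Because v ≤ x, g < x.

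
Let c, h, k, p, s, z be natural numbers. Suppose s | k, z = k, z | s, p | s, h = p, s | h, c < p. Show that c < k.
From z = k and z | s, k | s. Since s | k, s = k. h = p and s | h, thus s | p. Since p | s, p = s. Since c < p, c < s. Since s = k, c < k.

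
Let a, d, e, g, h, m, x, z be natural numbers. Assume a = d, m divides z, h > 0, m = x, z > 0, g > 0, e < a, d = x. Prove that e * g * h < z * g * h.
Because a = d and d = x, a = x. e < a, so e < x. Because m divides z and z > 0, m ≤ z. m = x, so x ≤ z. e < x, so e < z. Combining with g > 0, by multiplying by a positive, e * g < z * g. Using h > 0 and multiplying by a positive, e * g * h < z * g * h.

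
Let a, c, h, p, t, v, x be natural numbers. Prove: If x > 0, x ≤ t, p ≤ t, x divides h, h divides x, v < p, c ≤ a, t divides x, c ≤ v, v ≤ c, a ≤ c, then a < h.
t divides x and x > 0, therefore t ≤ x. x ≤ t, so t = x. From x divides h and h divides x, x = h. t = x, so t = h. v ≤ c and c ≤ v, so v = c. c ≤ a and a ≤ c, thus c = a. Since v = c, v = a. v < p and p ≤ t, hence v < t. Since v = a, a < t. Since t = h, a < h.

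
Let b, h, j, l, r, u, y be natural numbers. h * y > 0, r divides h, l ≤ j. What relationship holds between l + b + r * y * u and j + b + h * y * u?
l + b + r * y * u ≤ j + b + h * y * u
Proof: From l ≤ j, l + b ≤ j + b. r divides h, thus r * y divides h * y. Since h * y > 0, r * y ≤ h * y. By multiplying by a non-negative, r * y * u ≤ h * y * u. Since l + b ≤ j + b, l + b + r * y * u ≤ j + b + h * y * u.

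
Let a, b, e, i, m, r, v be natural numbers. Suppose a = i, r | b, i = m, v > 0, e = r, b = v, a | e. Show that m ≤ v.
Since a = i and a | e, i | e. Because e = r, i | r. Since r | b, i | b. b = v, so i | v. Since i = m, m | v. v > 0, so m ≤ v.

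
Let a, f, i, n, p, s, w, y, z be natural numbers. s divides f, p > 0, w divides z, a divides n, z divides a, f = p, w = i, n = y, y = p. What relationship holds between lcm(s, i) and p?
lcm(s, i) ≤ p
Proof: f = p and s divides f, therefore s divides p. Because w = i and w divides z, i divides z. From n = y and y = p, n = p. Since a divides n, a divides p. Because z divides a, z divides p. Because i divides z, i divides p. s divides p, so lcm(s, i) divides p. p > 0, so lcm(s, i) ≤ p.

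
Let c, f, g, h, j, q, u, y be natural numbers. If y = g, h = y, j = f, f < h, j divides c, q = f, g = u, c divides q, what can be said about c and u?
c < u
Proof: j = f and j divides c, therefore f divides c. q = f and c divides q, hence c divides f. Since f divides c, f = c. h = y and y = g, thus h = g. Since g = u, h = u. From f < h, f < u. f = c, so c < u.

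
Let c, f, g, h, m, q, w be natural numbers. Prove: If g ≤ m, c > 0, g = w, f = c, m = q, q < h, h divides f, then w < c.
Because g = w and g ≤ m, w ≤ m. m = q, so w ≤ q. Since q < h, w < h. Because f = c and h divides f, h divides c. Since c > 0, h ≤ c. Since w < h, w < c.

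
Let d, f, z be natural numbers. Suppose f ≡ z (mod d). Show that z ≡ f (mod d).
Since f ≡ z (mod d), by symmetry, z ≡ f (mod d).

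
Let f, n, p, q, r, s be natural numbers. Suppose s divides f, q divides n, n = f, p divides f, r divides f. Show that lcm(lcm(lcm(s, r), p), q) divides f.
s divides f and r divides f, so lcm(s, r) divides f. Since p divides f, lcm(lcm(s, r), p) divides f. n = f and q divides n, so q divides f. lcm(lcm(s, r), p) divides f, so lcm(lcm(lcm(s, r), p), q) divides f.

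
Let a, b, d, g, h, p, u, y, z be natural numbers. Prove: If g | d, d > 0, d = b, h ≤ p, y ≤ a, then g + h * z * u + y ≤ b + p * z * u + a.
Because g | d and d > 0, g ≤ d. Since d = b, g ≤ b. Since h ≤ p, h * z ≤ p * z. Then h * z * u ≤ p * z * u. Because g ≤ b, g + h * z * u ≤ b + p * z * u. Because y ≤ a, g + h * z * u + y ≤ b + p * z * u + a.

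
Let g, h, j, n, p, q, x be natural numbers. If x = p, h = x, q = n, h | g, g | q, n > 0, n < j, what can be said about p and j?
p < j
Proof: h | g and g | q, hence h | q. q = n, so h | n. h = x, so x | n. Since n > 0, x ≤ n. x = p, so p ≤ n. n < j, so p < j.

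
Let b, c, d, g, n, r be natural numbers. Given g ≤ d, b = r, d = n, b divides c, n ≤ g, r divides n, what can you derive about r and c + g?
r divides c + g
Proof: Because b = r and b divides c, r divides c. d = n and g ≤ d, so g ≤ n. n ≤ g, so n = g. r divides n, so r divides g. From r divides c, r divides c + g.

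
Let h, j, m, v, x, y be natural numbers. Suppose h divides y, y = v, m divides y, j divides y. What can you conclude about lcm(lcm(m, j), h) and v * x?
lcm(lcm(m, j), h) divides v * x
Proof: m divides y and j divides y, thus lcm(m, j) divides y. From h divides y, lcm(lcm(m, j), h) divides y. y = v, so lcm(lcm(m, j), h) divides v. Then lcm(lcm(m, j), h) divides v * x.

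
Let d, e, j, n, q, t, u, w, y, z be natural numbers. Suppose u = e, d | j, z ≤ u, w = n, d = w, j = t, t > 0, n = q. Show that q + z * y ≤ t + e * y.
Because w = n and n = q, w = q. j = t and d | j, so d | t. Because d = w, w | t. Since t > 0, w ≤ t. From w = q, q ≤ t. Because u = e and z ≤ u, z ≤ e. Then z * y ≤ e * y. q ≤ t, so q + z * y ≤ t + e * y.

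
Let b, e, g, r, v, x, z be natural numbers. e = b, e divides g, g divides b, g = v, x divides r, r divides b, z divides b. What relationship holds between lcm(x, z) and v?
lcm(x, z) divides v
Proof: Since e = b and e divides g, b divides g. Since g divides b, b = g. Since g = v, b = v. Because x divides r and r divides b, x divides b. Since z divides b, lcm(x, z) divides b. b = v, so lcm(x, z) divides v.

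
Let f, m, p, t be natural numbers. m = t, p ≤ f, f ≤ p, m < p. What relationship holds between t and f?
t < f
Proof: p ≤ f and f ≤ p, therefore p = f. Since m = t and m < p, t < p. p = f, so t < f.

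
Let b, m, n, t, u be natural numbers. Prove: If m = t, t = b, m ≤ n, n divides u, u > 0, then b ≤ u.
m = t and t = b, so m = b. m ≤ n, so b ≤ n. n divides u and u > 0, hence n ≤ u. From b ≤ n, b ≤ u.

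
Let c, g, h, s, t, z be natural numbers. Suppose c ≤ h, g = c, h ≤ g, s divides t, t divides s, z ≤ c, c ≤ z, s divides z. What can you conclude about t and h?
t divides h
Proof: From g = c and h ≤ g, h ≤ c. Since c ≤ h, c = h. s divides t and t divides s, so s = t. z ≤ c and c ≤ z, hence z = c. s divides z, so s divides c. s = t, so t divides c. c = h, so t divides h.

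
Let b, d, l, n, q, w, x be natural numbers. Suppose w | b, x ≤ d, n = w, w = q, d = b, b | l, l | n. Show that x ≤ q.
Because n = w and l | n, l | w. Since b | l, b | w. w | b, so b = w. Since w = q, b = q. d = b and x ≤ d, therefore x ≤ b. b = q, so x ≤ q.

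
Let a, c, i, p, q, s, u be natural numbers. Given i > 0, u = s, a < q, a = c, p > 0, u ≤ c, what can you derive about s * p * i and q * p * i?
s * p * i < q * p * i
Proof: a = c and a < q, so c < q. Since u ≤ c, u < q. u = s, so s < q. Since p > 0, by multiplying by a positive, s * p < q * p. From i > 0, by multiplying by a positive, s * p * i < q * p * i.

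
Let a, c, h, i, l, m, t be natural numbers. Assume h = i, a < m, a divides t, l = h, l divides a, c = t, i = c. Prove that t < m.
i = c and c = t, therefore i = t. l = h and h = i, therefore l = i. Since l divides a, i divides a. Since i = t, t divides a. Since a divides t, a = t. From a < m, t < m.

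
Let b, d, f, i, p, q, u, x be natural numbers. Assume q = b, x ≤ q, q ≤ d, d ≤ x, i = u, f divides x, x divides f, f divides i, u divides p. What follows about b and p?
b divides p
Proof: q ≤ d and d ≤ x, hence q ≤ x. From x ≤ q, x = q. f divides x and x divides f, hence f = x. Since f divides i, x divides i. i = u, so x divides u. Since u divides p, x divides p. x = q, so q divides p. Since q = b, b divides p.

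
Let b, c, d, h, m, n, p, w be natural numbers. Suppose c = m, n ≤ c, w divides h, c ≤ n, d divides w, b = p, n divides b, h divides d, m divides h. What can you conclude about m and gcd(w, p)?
m divides gcd(w, p)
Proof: h divides d and d divides w, thus h divides w. w divides h, so h = w. Since m divides h, m divides w. n ≤ c and c ≤ n, hence n = c. Because c = m, n = m. b = p and n divides b, thus n divides p. n = m, so m divides p. Since m divides w, m divides gcd(w, p).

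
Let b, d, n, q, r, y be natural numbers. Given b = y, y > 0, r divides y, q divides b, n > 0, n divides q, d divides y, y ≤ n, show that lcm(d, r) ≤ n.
Since b = y and q divides b, q divides y. n divides q, so n divides y. Because y > 0, n ≤ y. From y ≤ n, y = n. From d divides y and r divides y, lcm(d, r) divides y. y = n, so lcm(d, r) divides n. n > 0, so lcm(d, r) ≤ n.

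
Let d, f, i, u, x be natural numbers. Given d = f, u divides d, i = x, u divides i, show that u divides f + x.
d = f and u divides d, hence u divides f. i = x and u divides i, hence u divides x. Since u divides f, u divides f + x.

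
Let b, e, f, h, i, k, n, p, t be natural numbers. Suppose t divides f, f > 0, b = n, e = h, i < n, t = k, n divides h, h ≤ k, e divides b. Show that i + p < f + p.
From b = n and e divides b, e divides n. Because e = h, h divides n. From n divides h, n = h. i < n, so i < h. From t divides f and f > 0, t ≤ f. Since t = k, k ≤ f. h ≤ k, so h ≤ f. From i < h, i < f. Then i + p < f + p.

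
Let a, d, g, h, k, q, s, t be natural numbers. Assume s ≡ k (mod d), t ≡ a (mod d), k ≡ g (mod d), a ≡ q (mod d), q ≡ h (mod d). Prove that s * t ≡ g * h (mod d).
From s ≡ k (mod d) and k ≡ g (mod d), s ≡ g (mod d). Because t ≡ a (mod d) and a ≡ q (mod d), t ≡ q (mod d). Since q ≡ h (mod d), t ≡ h (mod d). Since s ≡ g (mod d), by multiplying congruences, s * t ≡ g * h (mod d).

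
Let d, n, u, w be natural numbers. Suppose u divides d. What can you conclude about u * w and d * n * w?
u * w divides d * n * w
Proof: u divides d, so u divides d * n. Then u * w divides d * n * w.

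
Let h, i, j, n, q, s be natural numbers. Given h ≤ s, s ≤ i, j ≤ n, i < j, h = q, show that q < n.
s ≤ i and i < j, so s < j. h ≤ s, so h < j. From j ≤ n, h < n. Since h = q, q < n.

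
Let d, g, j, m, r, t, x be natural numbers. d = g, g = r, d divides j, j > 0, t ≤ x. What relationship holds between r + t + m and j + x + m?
r + t + m ≤ j + x + m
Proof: From d = g and g = r, d = r. d divides j and j > 0, therefore d ≤ j. d = r, so r ≤ j. Since t ≤ x, t + m ≤ x + m. r ≤ j, so r + t + m ≤ j + x + m.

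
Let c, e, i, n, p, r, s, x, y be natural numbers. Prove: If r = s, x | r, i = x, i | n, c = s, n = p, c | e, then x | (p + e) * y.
Because n = p and i | n, i | p. Since i = x, x | p. r = s and x | r, therefore x | s. Because c = s and c | e, s | e. x | s, so x | e. Since x | p, x | p + e. Then x | (p + e) * y.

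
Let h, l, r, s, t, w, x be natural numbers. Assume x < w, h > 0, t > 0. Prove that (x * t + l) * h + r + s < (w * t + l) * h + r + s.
From x < w and t > 0, by multiplying by a positive, x * t < w * t. Then x * t + l < w * t + l. Combined with h > 0, by multiplying by a positive, (x * t + l) * h < (w * t + l) * h. Then (x * t + l) * h + r < (w * t + l) * h + r. Then (x * t + l) * h + r + s < (w * t + l) * h + r + s.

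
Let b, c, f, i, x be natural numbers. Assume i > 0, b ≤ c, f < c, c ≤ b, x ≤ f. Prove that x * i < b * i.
Because c ≤ b and b ≤ c, c = b. Since f < c, f < b. Since x ≤ f, x < b. Combined with i > 0, by multiplying by a positive, x * i < b * i.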